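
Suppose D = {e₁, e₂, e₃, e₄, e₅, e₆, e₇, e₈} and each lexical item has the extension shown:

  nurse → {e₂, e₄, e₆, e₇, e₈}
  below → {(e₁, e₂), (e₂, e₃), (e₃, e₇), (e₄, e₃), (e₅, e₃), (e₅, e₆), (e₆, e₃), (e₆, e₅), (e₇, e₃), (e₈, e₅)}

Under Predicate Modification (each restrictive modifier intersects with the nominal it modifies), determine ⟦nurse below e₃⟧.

{e₂, e₄, e₆, e₇}

⟦below e₃⟧ = {x : ⟨x, e₃⟩ ∈ ⟦below⟧} = {e₂, e₄, e₅, e₆, e₇}
⟦nurse⟧ = {e₂, e₄, e₆, e₇, e₈}
… ∩ ⟦below e₃⟧ = {e₂, e₄, e₆, e₇, e₈} ∩ {e₂, e₄, e₅, e₆, e₇} = {e₂, e₄, e₆, e₇}
So ⟦nurse below e₃⟧ = {e₂, e₄, e₆, e₇}.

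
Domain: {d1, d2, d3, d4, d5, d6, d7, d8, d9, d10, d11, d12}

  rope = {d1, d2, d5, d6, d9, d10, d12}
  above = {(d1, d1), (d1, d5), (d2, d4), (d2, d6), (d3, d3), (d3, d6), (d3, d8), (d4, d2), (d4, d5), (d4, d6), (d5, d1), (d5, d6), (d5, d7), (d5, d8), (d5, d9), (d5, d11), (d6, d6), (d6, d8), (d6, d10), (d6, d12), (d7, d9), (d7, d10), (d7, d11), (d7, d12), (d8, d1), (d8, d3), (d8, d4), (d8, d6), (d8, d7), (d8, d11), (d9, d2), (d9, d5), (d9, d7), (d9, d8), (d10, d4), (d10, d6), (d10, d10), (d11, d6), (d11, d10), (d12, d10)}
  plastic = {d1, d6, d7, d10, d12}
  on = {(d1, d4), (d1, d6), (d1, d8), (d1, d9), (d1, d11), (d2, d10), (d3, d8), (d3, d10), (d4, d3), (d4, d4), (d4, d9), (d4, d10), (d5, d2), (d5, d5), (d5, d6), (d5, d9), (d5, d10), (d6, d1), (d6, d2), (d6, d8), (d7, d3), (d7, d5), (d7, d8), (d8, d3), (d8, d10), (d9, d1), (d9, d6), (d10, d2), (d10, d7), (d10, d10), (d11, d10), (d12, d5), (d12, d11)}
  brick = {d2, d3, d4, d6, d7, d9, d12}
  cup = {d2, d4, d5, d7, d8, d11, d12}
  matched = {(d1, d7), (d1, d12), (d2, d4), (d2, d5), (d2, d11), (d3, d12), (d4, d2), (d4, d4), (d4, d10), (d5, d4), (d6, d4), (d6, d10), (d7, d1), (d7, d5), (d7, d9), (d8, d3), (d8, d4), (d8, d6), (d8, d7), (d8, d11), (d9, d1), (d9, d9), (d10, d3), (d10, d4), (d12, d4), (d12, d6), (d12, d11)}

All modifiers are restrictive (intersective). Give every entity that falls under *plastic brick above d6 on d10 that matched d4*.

{}

⟦above d6⟧ = {x : ⟨x, d6⟩ ∈ ⟦above⟧} = {d2, d3, d4, d5, d6, d8, d10, d11}
⟦on d10⟧ = {x : ⟨x, d10⟩ ∈ ⟦on⟧} = {d2, d3, d4, d5, d8, d10, d11}
⟦that matched d4⟧ = {x : ⟨x, d4⟩ ∈ ⟦matched⟧} = {d2, d4, d5, d6, d8, d10, d12}
⟦brick⟧ = {d2, d3, d4, d6, d7, d9, d12}
… ∩ ⟦above d6⟧ = {d2, d3, d4, d6, d7, d9, d12} ∩ {d2, d3, d4, d5, d6, d8, d10, d11} = {d2, d3, d4, d6}
… ∩ ⟦on d10⟧ = {d2, d3, d4, d6} ∩ {d2, d3, d4, d5, d8, d10, d11} = {d2, d3, d4}
… ∩ ⟦that matched d4⟧ = {d2, d3, d4} ∩ {d2, d4, d5, d6, d8, d10, d12} = {d2, d4}
… ∩ ⟦plastic⟧ = {d2, d4} ∩ {d1, d6, d7, d10, d12} = ∅
So ⟦plastic brick above d6 on d10 that matched d4⟧ = {}.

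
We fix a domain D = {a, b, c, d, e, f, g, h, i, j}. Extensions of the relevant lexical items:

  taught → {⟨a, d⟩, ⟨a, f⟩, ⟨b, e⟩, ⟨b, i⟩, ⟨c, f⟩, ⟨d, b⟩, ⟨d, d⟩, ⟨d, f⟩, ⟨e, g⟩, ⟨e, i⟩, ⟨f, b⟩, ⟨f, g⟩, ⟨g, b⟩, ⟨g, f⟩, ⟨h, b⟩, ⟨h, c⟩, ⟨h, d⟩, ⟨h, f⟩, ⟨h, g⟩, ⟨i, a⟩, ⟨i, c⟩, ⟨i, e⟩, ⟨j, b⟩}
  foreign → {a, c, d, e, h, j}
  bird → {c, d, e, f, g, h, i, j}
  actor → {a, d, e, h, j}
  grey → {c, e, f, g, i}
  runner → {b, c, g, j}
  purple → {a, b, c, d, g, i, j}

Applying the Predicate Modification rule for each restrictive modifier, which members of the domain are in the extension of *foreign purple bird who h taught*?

{c, d}

⟦who h taught⟧ = {x : ⟨h, x⟩ ∈ ⟦taught⟧} = {b, c, d, f, g}
⟦bird⟧ = {c, d, e, f, g, h, i, j}
… ∩ ⟦who h taught⟧ = {c, d, e, f, g, h, i, j} ∩ {b, c, d, f, g} = {c, d, f, g}
… ∩ ⟦foreign⟧ = {c, d, f, g} ∩ {a, c, d, e, h, j} = {c, d}
… ∩ ⟦purple⟧ = {c, d} ∩ {a, b, c, d, g, i, j} = {c, d}
So ⟦foreign purple bird who h taught⟧ = {c, d}.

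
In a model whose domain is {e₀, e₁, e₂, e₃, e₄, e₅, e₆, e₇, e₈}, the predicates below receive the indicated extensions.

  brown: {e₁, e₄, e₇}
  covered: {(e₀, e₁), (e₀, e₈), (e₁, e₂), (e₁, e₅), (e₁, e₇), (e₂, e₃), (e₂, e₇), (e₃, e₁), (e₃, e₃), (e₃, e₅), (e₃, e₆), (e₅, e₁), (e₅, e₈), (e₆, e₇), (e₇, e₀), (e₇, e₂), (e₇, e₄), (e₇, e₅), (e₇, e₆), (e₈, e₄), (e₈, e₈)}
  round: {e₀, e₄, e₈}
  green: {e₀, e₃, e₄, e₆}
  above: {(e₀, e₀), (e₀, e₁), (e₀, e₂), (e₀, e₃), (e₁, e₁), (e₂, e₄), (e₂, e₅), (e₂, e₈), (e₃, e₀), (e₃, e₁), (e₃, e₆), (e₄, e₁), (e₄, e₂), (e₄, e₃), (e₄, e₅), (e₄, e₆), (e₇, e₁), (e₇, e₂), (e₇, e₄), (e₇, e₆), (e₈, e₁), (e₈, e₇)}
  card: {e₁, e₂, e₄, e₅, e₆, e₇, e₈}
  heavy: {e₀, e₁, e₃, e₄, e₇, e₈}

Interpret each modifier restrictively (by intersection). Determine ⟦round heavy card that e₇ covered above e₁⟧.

{e₄}

⟦that e₇ covered⟧ = {x : ⟨e₇, x⟩ ∈ ⟦covered⟧} = {e₀, e₂, e₄, e₅, e₆}
⟦above e₁⟧ = {x : ⟨x, e₁⟩ ∈ ⟦above⟧} = {e₀, e₁, e₃, e₄, e₇, e₈}
⟦card⟧ = {e₁, e₂, e₄, e₅, e₆, e₇, e₈}
… ∩ ⟦that e₇ covered⟧ = {e₁, e₂, e₄, e₅, e₆, e₇, e₈} ∩ {e₀, e₂, e₄, e₅, e₆} = {e₂, e₄, e₅, e₆}
… ∩ ⟦above e₁⟧ = {e₂, e₄, e₅, e₆} ∩ {e₀, e₁, e₃, e₄, e₇, e₈} = {e₄}
… ∩ ⟦round⟧ = {e₄} ∩ {e₀, e₄, e₈} = {e₄}
… ∩ ⟦heavy⟧ = {e₄} ∩ {e₀, e₁, e₃, e₄, e₇, e₈} = {e₄}
So ⟦round heavy card that e₇ covered above e₁⟧ = {e₄}.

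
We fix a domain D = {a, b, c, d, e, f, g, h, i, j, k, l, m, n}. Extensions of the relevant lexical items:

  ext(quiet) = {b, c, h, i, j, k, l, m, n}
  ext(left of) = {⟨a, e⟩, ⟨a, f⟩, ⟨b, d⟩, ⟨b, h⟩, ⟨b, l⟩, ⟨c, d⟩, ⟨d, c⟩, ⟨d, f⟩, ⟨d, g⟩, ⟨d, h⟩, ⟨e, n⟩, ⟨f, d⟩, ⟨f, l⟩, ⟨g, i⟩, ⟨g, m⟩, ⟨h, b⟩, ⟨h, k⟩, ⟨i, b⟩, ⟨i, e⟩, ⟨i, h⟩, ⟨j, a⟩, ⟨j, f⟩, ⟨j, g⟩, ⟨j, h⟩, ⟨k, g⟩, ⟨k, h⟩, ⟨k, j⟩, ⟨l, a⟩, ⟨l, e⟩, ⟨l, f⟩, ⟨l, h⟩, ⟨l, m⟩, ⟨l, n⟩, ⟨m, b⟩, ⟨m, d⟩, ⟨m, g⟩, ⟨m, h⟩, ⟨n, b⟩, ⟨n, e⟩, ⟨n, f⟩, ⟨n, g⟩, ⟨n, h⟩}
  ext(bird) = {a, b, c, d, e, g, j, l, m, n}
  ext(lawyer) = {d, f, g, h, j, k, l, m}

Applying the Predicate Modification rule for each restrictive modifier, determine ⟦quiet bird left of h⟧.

{b, j, l, m, n}

⟦left of h⟧ = {x : ⟨x, h⟩ ∈ ⟦left of⟧} = {b, d, i, j, k, l, m, n}
⟦bird⟧ = {a, b, c, d, e, g, j, l, m, n}
… ∩ ⟦left of h⟧ = {a, b, c, d, e, g, j, l, m, n} ∩ {b, d, i, j, k, l, m, n} = {b, d, j, l, m, n}
… ∩ ⟦quiet⟧ = {b, d, j, l, m, n} ∩ {b, c, h, i, j, k, l, m, n} = {b, j, l, m, n}
So ⟦quiet bird left of h⟧ = {b, j, l, m, n}.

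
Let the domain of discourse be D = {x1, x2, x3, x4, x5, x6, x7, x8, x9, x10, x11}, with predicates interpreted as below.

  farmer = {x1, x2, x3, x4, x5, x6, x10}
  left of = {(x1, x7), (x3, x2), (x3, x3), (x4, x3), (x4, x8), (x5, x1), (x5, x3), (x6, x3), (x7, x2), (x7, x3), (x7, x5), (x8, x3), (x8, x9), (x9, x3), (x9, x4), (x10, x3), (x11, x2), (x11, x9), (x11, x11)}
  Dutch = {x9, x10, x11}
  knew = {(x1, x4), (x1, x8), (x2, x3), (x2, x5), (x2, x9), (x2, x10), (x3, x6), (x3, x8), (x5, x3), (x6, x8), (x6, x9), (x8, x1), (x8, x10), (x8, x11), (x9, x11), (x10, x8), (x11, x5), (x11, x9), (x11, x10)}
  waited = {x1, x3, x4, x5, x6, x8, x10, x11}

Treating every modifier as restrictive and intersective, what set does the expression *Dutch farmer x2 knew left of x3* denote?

⟦x2 knew⟧ = {x : ⟨x2, x⟩ ∈ ⟦knew⟧} = {x3, x5, x9, x10}
⟦left of x3⟧ = {x : ⟨x, x3⟩ ∈ ⟦left of⟧} = {x3, x4, x5, x6, x7, x8, x9, x10}
⟦farmer⟧ = {x1, x2, x3, x4, x5, x6, x10}
… ∩ ⟦x2 knew⟧ = {x1, x2, x3, x4, x5, x6, x10} ∩ {x3, x5, x9, x10} = {x3, x5, x10}
… ∩ ⟦left of x3⟧ = {x3, x5, x10} ∩ {x3, x4, x5, x6, x7, x8, x9, x10} = {x3, x5, x10}
… ∩ ⟦Dutch⟧ = {x3, x5, x10} ∩ {x9, x10, x11} = {x10}
So ⟦Dutch farmer x2 knew left of x3⟧ = {x10}.

{x10}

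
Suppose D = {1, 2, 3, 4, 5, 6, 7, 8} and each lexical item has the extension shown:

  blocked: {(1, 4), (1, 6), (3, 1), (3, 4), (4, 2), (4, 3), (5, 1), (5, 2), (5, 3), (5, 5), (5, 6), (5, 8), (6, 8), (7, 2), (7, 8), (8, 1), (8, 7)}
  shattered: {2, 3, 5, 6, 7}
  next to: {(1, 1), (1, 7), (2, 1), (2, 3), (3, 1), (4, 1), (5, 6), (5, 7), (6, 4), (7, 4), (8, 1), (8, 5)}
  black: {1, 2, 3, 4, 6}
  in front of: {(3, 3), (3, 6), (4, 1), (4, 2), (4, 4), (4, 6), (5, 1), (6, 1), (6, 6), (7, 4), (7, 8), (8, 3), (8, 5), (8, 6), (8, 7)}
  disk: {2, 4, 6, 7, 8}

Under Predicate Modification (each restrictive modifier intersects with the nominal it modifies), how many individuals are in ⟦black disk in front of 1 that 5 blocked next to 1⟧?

⟦in front of 1⟧ = {x : ⟨x, 1⟩ ∈ ⟦in front of⟧} = {4, 5, 6}
⟦that 5 blocked⟧ = {x : ⟨5, x⟩ ∈ ⟦blocked⟧} = {1, 2, 3, 5, 6, 8}
⟦next to 1⟧ = {x : ⟨x, 1⟩ ∈ ⟦next to⟧} = {1, 2, 3, 4, 8}
⟦disk⟧ = {2, 4, 6, 7, 8}
… ∩ ⟦in front of 1⟧ = {2, 4, 6, 7, 8} ∩ {4, 5, 6} = {4, 6}
… ∩ ⟦that 5 blocked⟧ = {4, 6} ∩ {1, 2, 3, 5, 6, 8} = {6}
… ∩ ⟦next to 1⟧ = {6} ∩ {1, 2, 3, 4, 8} = ∅
… ∩ ⟦black⟧ = ∅ ∩ {1, 2, 3, 4, 6} = ∅
⟦black disk in front of 1 that 5 blocked next to 1⟧ = ∅, so the cardinality is 0.

0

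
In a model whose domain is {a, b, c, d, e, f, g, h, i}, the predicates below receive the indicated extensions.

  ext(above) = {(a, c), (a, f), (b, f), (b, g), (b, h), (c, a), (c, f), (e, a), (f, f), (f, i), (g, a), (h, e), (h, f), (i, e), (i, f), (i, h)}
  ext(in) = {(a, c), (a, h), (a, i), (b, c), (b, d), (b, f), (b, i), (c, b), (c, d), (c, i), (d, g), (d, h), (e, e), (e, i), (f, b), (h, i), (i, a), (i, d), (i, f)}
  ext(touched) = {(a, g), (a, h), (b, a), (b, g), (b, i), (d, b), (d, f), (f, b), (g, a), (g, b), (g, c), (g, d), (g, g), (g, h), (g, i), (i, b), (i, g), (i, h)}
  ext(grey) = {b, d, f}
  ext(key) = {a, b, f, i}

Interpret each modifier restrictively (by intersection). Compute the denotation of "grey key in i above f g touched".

⟦in i⟧ = {x : ⟨x, i⟩ ∈ ⟦in⟧} = {a, b, c, e, h}
⟦above f⟧ = {x : ⟨x, f⟩ ∈ ⟦above⟧} = {a, b, c, f, h, i}
⟦g touched⟧ = {x : ⟨g, x⟩ ∈ ⟦touched⟧} = {a, b, c, d, g, h, i}
⟦key⟧ = {a, b, f, i}
… ∩ ⟦in i⟧ = {a, b, f, i} ∩ {a, b, c, e, h} = {a, b}
… ∩ ⟦above f⟧ = {a, b} ∩ {a, b, c, f, h, i} = {a, b}
… ∩ ⟦g touched⟧ = {a, b} ∩ {a, b, c, d, g, h, i} = {a, b}
… ∩ ⟦grey⟧ = {a, b} ∩ {b, d, f} = {b}
So ⟦grey key in i above f g touched⟧ = {b}.

{b}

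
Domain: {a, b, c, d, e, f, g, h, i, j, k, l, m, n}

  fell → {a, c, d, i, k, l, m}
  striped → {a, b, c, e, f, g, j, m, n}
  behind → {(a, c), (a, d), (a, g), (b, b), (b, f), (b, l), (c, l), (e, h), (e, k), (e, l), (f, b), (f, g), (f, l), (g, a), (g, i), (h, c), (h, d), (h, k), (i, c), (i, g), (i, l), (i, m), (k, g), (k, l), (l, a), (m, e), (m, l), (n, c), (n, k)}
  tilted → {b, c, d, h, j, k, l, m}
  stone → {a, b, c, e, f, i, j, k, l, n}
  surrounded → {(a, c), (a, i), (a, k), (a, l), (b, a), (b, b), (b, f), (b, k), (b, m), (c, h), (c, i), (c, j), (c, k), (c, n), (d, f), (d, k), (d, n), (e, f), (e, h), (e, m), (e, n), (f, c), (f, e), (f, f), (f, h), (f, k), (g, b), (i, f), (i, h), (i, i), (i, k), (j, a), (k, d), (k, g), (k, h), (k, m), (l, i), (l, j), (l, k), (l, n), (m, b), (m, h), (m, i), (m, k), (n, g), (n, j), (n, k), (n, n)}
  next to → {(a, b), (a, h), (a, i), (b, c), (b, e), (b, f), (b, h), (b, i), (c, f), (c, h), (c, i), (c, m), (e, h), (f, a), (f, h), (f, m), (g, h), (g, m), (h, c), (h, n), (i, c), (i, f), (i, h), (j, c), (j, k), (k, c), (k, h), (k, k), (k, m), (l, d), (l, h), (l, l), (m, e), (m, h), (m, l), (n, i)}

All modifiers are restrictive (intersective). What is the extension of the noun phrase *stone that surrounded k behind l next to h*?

{b, c, f, i}

⟦that surrounded k⟧ = {x : ⟨x, k⟩ ∈ ⟦surrounded⟧} = {a, b, c, d, f, i, l, m, n}
⟦behind l⟧ = {x : ⟨x, l⟩ ∈ ⟦behind⟧} = {b, c, e, f, i, k, m}
⟦next to h⟧ = {x : ⟨x, h⟩ ∈ ⟦next to⟧} = {a, b, c, e, f, g, i, k, l, m}
⟦stone⟧ = {a, b, c, e, f, i, j, k, l, n}
… ∩ ⟦that surrounded k⟧ = {a, b, c, e, f, i, j, k, l, n} ∩ {a, b, c, d, f, i, l, m, n} = {a, b, c, f, i, l, n}
… ∩ ⟦behind l⟧ = {a, b, c, f, i, l, n} ∩ {b, c, e, f, i, k, m} = {b, c, f, i}
… ∩ ⟦next to h⟧ = {b, c, f, i} ∩ {a, b, c, e, f, g, i, k, l, m} = {b, c, f, i}
So ⟦stone that surrounded k behind l next to h⟧ = {b, c, f, i}.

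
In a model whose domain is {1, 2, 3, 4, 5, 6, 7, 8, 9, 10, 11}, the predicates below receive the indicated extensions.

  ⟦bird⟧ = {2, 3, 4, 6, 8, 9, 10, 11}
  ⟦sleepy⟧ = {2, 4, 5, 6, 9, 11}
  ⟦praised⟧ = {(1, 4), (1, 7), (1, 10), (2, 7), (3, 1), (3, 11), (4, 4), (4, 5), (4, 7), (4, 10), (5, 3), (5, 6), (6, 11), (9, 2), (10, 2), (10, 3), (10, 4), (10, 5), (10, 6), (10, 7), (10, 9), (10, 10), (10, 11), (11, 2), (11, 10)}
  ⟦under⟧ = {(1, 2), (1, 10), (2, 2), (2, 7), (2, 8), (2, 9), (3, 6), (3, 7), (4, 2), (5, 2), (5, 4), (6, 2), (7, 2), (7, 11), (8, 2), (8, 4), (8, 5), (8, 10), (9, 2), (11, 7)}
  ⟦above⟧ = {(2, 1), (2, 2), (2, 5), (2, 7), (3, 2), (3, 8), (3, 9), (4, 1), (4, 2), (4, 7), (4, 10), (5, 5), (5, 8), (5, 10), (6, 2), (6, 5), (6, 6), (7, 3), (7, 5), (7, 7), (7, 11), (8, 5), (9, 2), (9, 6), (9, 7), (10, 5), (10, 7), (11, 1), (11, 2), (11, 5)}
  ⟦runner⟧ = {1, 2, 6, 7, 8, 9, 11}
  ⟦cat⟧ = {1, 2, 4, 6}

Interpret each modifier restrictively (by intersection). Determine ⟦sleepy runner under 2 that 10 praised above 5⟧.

⟦under 2⟧ = {x : ⟨x, 2⟩ ∈ ⟦under⟧} = {1, 2, 4, 5, 6, 7, 8, 9}
⟦that 10 praised⟧ = {x : ⟨10, x⟩ ∈ ⟦praised⟧} = {2, 3, 4, 5, 6, 7, 9, 10, 11}
⟦above 5⟧ = {x : ⟨x, 5⟩ ∈ ⟦above⟧} = {2, 5, 6, 7, 8, 10, 11}
⟦runner⟧ = {1, 2, 6, 7, 8, 9, 11}
… ∩ ⟦under 2⟧ = {1, 2, 6, 7, 8, 9, 11} ∩ {1, 2, 4, 5, 6, 7, 8, 9} = {1, 2, 6, 7, 8, 9}
… ∩ ⟦that 10 praised⟧ = {1, 2, 6, 7, 8, 9} ∩ {2, 3, 4, 5, 6, 7, 9, 10, 11} = {2, 6, 7, 9}
… ∩ ⟦above 5⟧ = {2, 6, 7, 9} ∩ {2, 5, 6, 7, 8, 10, 11} = {2, 6, 7}
… ∩ ⟦sleepy⟧ = {2, 6, 7} ∩ {2, 4, 5, 6, 9, 11} = {2, 6}
So ⟦sleepy runner under 2 that 10 praised above 5⟧ = {2, 6}.

{2, 6}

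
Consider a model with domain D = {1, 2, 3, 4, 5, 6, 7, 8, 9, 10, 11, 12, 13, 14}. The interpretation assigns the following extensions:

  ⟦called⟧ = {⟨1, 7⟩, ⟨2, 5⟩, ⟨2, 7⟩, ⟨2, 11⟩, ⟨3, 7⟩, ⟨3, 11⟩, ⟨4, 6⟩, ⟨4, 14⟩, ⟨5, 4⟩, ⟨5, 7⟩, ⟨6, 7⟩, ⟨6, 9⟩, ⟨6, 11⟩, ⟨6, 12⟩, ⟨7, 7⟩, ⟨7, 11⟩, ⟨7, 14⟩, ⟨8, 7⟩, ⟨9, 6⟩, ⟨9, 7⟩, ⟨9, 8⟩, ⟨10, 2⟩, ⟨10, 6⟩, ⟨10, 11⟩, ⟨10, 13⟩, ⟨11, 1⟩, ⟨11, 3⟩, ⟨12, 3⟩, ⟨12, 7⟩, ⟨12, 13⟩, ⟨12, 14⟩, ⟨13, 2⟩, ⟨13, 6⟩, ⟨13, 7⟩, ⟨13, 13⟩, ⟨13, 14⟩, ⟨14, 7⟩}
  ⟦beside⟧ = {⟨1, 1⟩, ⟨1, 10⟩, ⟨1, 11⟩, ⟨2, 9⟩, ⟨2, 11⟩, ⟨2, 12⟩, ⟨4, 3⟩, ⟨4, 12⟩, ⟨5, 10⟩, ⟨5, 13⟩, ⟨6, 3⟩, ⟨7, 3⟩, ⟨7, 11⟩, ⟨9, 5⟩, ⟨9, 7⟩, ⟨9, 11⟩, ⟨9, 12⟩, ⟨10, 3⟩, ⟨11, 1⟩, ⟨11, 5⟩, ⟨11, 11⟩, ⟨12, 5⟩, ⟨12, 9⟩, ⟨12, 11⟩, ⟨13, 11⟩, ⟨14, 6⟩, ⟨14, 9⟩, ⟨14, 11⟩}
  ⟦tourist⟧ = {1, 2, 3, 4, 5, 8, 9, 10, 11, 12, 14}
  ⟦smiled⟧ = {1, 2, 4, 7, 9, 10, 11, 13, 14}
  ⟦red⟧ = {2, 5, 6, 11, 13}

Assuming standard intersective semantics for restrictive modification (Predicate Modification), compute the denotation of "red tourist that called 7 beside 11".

⟦that called 7⟧ = {x : ⟨x, 7⟩ ∈ ⟦called⟧} = {1, 2, 3, 5, 6, 7, 8, 9, 12, 13, 14}
⟦beside 11⟧ = {x : ⟨x, 11⟩ ∈ ⟦beside⟧} = {1, 2, 7, 9, 11, 12, 13, 14}
⟦tourist⟧ = {1, 2, 3, 4, 5, 8, 9, 10, 11, 12, 14}
… ∩ ⟦that called 7⟧ = {1, 2, 3, 4, 5, 8, 9, 10, 11, 12, 14} ∩ {1, 2, 3, 5, 6, 7, 8, 9, 12, 13, 14} = {1, 2, 3, 5, 8, 9, 12, 14}
… ∩ ⟦beside 11⟧ = {1, 2, 3, 5, 8, 9, 12, 14} ∩ {1, 2, 7, 9, 11, 12, 13, 14} = {1, 2, 9, 12, 14}
… ∩ ⟦red⟧ = {1, 2, 9, 12, 14} ∩ {2, 5, 6, 11, 13} = {2}
So ⟦red tourist that called 7 beside 11⟧ = {2}.

{2}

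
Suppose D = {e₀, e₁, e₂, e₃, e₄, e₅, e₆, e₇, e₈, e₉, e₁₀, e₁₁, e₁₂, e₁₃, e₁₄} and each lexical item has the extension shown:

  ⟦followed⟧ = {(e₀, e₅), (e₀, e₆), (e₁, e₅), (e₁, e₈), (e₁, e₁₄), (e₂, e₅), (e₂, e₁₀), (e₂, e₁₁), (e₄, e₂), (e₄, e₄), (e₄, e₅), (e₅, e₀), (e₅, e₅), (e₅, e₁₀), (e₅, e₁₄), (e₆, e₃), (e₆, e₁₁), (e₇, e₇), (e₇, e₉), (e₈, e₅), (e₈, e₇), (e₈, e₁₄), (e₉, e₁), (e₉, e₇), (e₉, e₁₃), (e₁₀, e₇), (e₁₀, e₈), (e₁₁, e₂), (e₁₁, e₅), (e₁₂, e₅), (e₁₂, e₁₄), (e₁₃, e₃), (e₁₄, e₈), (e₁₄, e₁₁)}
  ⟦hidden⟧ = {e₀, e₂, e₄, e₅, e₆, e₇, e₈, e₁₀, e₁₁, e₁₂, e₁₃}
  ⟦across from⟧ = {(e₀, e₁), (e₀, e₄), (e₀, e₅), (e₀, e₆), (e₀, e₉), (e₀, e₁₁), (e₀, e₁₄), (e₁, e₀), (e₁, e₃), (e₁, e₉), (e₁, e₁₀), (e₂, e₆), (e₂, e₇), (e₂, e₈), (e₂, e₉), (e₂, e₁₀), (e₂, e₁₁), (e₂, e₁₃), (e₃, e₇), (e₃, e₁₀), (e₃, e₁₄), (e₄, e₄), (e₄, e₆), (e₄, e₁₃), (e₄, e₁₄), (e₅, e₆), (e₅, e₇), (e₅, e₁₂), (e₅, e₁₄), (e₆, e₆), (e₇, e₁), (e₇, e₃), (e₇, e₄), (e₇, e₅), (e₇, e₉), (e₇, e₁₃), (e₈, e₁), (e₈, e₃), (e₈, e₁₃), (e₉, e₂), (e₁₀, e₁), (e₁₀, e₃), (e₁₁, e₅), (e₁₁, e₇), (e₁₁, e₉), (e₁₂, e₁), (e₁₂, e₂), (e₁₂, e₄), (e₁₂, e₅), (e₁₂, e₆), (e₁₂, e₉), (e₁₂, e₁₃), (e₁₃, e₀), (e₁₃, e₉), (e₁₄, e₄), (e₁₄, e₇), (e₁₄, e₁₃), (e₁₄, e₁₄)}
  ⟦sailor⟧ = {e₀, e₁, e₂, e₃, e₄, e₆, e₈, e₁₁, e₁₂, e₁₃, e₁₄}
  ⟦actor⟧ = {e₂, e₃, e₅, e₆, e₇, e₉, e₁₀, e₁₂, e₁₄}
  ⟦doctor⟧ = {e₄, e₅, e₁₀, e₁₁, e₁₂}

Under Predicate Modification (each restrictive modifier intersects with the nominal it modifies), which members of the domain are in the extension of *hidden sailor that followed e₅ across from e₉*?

⟦that followed e₅⟧ = {x : ⟨x, e₅⟩ ∈ ⟦followed⟧} = {e₀, e₁, e₂, e₄, e₅, e₈, e₁₁, e₁₂}
⟦across from e₉⟧ = {x : ⟨x, e₉⟩ ∈ ⟦across from⟧} = {e₀, e₁, e₂, e₇, e₁₁, e₁₂, e₁₃}
⟦sailor⟧ = {e₀, e₁, e₂, e₃, e₄, e₆, e₈, e₁₁, e₁₂, e₁₃, e₁₄}
… ∩ ⟦that followed e₅⟧ = {e₀, e₁, e₂, e₃, e₄, e₆, e₈, e₁₁, e₁₂, e₁₃, e₁₄} ∩ {e₀, e₁, e₂, e₄, e₅, e₈, e₁₁, e₁₂} = {e₀, e₁, e₂, e₄, e₈, e₁₁, e₁₂}
… ∩ ⟦across from e₉⟧ = {e₀, e₁, e₂, e₄, e₈, e₁₁, e₁₂} ∩ {e₀, e₁, e₂, e₇, e₁₁, e₁₂, e₁₃} = {e₀, e₁, e₂, e₁₁, e₁₂}
… ∩ ⟦hidden⟧ = {e₀, e₁, e₂, e₁₁, e₁₂} ∩ {e₀, e₂, e₄, e₅, e₆, e₇, e₈, e₁₀, e₁₁, e₁₂, e₁₃} = {e₀, e₂, e₁₁, e₁₂}
So ⟦hidden sailor that followed e₅ across from e₉⟧ = {e₀, e₂, e₁₁, e₁₂}.

{e₀, e₂, e₁₁, e₁₂}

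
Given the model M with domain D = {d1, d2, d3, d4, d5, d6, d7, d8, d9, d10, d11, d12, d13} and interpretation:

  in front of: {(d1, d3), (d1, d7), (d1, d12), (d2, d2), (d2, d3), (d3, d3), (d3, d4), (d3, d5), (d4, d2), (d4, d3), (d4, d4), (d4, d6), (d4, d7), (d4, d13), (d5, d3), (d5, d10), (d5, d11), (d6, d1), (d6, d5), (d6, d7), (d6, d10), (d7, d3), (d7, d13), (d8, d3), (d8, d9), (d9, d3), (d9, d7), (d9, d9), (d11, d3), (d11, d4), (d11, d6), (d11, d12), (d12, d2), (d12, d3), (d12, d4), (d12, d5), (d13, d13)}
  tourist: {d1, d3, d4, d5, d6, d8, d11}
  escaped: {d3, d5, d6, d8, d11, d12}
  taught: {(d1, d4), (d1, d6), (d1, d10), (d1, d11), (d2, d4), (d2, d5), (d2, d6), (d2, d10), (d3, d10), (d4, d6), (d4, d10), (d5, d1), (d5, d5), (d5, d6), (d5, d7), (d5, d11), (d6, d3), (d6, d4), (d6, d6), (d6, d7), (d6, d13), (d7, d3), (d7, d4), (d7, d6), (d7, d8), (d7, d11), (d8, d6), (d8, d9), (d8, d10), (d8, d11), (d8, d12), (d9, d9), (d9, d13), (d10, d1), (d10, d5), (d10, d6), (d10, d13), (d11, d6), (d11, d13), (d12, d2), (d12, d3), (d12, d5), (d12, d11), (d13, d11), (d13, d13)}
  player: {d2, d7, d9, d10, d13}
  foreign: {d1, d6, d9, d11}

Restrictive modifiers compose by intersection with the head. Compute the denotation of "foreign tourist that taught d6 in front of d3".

{d1, d11}

⟦that taught d6⟧ = {x : ⟨x, d6⟩ ∈ ⟦taught⟧} = {d1, d2, d4, d5, d6, d7, d8, d10, d11}
⟦in front of d3⟧ = {x : ⟨x, d3⟩ ∈ ⟦in front of⟧} = {d1, d2, d3, d4, d5, d7, d8, d9, d11, d12}
⟦tourist⟧ = {d1, d3, d4, d5, d6, d8, d11}
… ∩ ⟦that taught d6⟧ = {d1, d3, d4, d5, d6, d8, d11} ∩ {d1, d2, d4, d5, d6, d7, d8, d10, d11} = {d1, d4, d5, d6, d8, d11}
… ∩ ⟦in front of d3⟧ = {d1, d4, d5, d6, d8, d11} ∩ {d1, d2, d3, d4, d5, d7, d8, d9, d11, d12} = {d1, d4, d5, d8, d11}
… ∩ ⟦foreign⟧ = {d1, d4, d5, d8, d11} ∩ {d1, d6, d9, d11} = {d1, d11}
So ⟦foreign tourist that taught d6 in front of d3⟧ = {d1, d11}.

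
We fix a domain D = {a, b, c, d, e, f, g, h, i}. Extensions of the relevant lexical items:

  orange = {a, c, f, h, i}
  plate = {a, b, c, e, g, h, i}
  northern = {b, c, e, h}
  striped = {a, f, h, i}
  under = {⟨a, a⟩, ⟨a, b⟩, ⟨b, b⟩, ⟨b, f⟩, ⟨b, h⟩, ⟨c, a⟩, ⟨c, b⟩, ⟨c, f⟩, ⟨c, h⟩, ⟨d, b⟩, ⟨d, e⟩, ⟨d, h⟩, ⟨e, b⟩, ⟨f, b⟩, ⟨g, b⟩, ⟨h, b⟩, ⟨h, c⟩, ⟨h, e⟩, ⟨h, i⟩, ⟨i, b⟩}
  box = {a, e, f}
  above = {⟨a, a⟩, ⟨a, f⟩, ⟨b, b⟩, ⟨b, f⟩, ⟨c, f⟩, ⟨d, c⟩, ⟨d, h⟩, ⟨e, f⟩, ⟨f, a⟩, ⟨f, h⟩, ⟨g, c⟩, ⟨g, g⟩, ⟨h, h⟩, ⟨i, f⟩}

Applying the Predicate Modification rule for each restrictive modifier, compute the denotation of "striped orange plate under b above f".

⟦under b⟧ = {x : ⟨x, b⟩ ∈ ⟦under⟧} = {a, b, c, d, e, f, g, h, i}
⟦above f⟧ = {x : ⟨x, f⟩ ∈ ⟦above⟧} = {a, b, c, e, i}
⟦plate⟧ = {a, b, c, e, g, h, i}
… ∩ ⟦under b⟧ = {a, b, c, e, g, h, i} ∩ {a, b, c, d, e, f, g, h, i} = {a, b, c, e, g, h, i}
… ∩ ⟦above f⟧ = {a, b, c, e, g, h, i} ∩ {a, b, c, e, i} = {a, b, c, e, i}
… ∩ ⟦striped⟧ = {a, b, c, e, i} ∩ {a, f, h, i} = {a, i}
… ∩ ⟦orange⟧ = {a, i} ∩ {a, c, f, h, i} = {a, i}
So ⟦striped orange plate under b above f⟧ = {a, i}.

{a, i}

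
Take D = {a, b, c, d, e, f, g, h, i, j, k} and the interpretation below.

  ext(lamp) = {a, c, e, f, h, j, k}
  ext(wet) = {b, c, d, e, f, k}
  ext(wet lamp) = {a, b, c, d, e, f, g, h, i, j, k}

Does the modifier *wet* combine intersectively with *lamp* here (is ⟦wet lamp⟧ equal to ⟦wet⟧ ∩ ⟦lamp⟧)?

⟦wet⟧ ∩ ⟦lamp⟧ = {b, c, d, e, f, k} ∩ {a, c, e, f, h, j, k} = {c, e, f, k}
Observed ⟦wet lamp⟧ = {a, b, c, d, e, f, g, h, i, j, k}.
These differ, so the modifier is not intersective in this model.

no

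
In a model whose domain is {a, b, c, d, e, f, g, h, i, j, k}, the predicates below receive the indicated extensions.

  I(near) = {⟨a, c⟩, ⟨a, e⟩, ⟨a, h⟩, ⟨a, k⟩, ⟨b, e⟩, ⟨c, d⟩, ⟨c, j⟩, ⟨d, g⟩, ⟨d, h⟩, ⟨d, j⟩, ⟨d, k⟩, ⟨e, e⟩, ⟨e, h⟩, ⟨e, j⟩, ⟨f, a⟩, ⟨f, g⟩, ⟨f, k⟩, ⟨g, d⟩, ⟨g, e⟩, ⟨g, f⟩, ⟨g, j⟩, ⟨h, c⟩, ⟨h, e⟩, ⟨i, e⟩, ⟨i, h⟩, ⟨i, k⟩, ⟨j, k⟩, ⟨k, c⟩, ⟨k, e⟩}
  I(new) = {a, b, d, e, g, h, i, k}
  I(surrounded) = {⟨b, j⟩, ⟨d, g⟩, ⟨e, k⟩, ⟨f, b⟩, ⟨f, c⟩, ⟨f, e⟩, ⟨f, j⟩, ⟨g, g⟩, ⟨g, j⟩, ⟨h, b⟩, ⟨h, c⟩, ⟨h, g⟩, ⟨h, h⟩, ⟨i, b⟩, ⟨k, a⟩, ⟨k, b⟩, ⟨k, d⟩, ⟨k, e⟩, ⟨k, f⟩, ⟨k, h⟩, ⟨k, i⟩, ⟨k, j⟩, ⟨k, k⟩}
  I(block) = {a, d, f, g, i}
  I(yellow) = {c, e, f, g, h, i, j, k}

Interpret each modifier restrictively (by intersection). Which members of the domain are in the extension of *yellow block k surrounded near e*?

{i}

⟦k surrounded⟧ = {x : ⟨k, x⟩ ∈ ⟦surrounded⟧} = {a, b, d, e, f, h, i, j, k}
⟦near e⟧ = {x : ⟨x, e⟩ ∈ ⟦near⟧} = {a, b, e, g, h, i, k}
⟦block⟧ = {a, d, f, g, i}
… ∩ ⟦k surrounded⟧ = {a, d, f, g, i} ∩ {a, b, d, e, f, h, i, j, k} = {a, d, f, i}
… ∩ ⟦near e⟧ = {a, d, f, i} ∩ {a, b, e, g, h, i, k} = {a, i}
… ∩ ⟦yellow⟧ = {a, i} ∩ {c, e, f, g, h, i, j, k} = {i}
So ⟦yellow block k surrounded near e⟧ = {i}.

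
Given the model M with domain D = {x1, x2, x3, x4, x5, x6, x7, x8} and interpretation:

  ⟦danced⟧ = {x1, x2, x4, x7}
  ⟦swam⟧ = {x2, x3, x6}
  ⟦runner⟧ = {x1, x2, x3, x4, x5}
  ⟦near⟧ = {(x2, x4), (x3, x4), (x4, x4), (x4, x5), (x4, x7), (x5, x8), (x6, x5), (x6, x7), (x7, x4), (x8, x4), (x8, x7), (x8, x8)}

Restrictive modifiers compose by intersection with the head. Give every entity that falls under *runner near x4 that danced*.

⟦near x4⟧ = {x : ⟨x, x4⟩ ∈ ⟦near⟧} = {x2, x3, x4, x7, x8}
⟦that danced⟧ = ⟦danced⟧ = {x1, x2, x4, x7}
⟦runner⟧ = {x1, x2, x3, x4, x5}
… ∩ ⟦near x4⟧ = {x1, x2, x3, x4, x5} ∩ {x2, x3, x4, x7, x8} = {x2, x3, x4}
… ∩ ⟦that danced⟧ = {x2, x3, x4} ∩ {x1, x2, x4, x7} = {x2, x4}
So ⟦runner near x4 that danced⟧ = {x2, x4}.

{x2, x4}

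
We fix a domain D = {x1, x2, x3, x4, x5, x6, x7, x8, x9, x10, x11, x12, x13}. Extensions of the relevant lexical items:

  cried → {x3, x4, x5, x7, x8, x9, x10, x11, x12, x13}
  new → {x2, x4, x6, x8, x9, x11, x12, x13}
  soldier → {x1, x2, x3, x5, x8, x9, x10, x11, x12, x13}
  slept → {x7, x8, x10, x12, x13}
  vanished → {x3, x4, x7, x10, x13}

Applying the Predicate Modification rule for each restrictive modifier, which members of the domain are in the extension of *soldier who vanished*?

{x3, x10, x13}

⟦who vanished⟧ = ⟦vanished⟧ = {x3, x4, x7, x10, x13}
⟦soldier⟧ = {x1, x2, x3, x5, x8, x9, x10, x11, x12, x13}
… ∩ ⟦who vanished⟧ = {x1, x2, x3, x5, x8, x9, x10, x11, x12, x13} ∩ {x3, x4, x7, x10, x13} = {x3, x10, x13}
So ⟦soldier who vanished⟧ = {x3, x10, x13}.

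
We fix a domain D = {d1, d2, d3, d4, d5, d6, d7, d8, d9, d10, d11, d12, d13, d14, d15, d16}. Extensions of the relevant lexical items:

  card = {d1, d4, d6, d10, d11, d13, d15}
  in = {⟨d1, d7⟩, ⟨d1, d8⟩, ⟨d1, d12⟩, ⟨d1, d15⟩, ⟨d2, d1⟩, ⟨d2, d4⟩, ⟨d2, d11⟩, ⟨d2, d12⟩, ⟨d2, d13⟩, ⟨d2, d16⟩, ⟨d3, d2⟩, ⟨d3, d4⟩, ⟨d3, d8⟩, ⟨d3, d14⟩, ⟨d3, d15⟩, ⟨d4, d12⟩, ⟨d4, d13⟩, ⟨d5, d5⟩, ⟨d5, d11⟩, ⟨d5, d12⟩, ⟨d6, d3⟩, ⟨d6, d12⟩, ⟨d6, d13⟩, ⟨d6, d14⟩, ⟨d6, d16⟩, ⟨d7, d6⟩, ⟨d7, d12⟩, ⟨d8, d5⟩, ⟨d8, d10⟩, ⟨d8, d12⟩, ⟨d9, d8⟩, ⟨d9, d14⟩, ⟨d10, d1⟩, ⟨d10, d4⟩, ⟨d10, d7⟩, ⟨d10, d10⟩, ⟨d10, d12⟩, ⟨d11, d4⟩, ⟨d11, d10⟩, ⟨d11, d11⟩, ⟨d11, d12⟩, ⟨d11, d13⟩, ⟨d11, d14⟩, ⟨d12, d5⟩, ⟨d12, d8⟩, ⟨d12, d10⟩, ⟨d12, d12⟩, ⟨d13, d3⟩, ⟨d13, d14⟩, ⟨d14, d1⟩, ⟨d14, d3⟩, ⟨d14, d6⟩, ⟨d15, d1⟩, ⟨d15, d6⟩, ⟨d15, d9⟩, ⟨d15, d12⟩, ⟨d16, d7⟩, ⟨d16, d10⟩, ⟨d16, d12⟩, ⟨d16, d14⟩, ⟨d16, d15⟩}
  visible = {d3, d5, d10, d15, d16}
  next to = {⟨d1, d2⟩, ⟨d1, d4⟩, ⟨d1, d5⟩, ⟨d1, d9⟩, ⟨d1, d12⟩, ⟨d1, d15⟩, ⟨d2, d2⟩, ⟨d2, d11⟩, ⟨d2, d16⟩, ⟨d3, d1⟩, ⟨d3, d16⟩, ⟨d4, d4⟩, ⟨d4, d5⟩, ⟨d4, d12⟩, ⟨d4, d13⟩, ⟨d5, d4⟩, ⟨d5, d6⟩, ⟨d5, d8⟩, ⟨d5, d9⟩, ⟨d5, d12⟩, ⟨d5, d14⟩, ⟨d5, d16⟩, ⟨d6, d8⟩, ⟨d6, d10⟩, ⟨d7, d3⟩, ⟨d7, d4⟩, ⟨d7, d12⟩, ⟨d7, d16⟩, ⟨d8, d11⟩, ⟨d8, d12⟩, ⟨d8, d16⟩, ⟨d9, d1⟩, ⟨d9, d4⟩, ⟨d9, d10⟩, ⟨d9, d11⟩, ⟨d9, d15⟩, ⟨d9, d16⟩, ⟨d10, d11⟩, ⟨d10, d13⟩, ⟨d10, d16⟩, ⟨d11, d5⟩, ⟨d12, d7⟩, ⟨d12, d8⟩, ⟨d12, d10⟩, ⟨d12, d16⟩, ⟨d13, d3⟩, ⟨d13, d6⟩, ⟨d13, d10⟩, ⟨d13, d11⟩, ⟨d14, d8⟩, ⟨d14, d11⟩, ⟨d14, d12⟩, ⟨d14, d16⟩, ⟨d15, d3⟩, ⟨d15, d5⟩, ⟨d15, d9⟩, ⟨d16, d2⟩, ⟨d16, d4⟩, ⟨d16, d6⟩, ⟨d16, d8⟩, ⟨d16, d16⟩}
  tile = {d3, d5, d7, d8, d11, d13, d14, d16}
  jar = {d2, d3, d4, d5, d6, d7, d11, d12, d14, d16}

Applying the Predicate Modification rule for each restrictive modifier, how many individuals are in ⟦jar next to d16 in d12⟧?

5

⟦next to d16⟧ = {x : ⟨x, d16⟩ ∈ ⟦next to⟧} = {d2, d3, d5, d7, d8, d9, d10, d12, d14, d16}
⟦in d12⟧ = {x : ⟨x, d12⟩ ∈ ⟦in⟧} = {d1, d2, d4, d5, d6, d7, d8, d10, d11, d12, d15, d16}
⟦jar⟧ = {d2, d3, d4, d5, d6, d7, d11, d12, d14, d16}
… ∩ ⟦next to d16⟧ = {d2, d3, d4, d5, d6, d7, d11, d12, d14, d16} ∩ {d2, d3, d5, d7, d8, d9, d10, d12, d14, d16} = {d2, d3, d5, d7, d12, d14, d16}
… ∩ ⟦in d12⟧ = {d2, d3, d5, d7, d12, d14, d16} ∩ {d1, d2, d4, d5, d6, d7, d8, d10, d11, d12, d15, d16} = {d2, d5, d7, d12, d16}
⟦jar next to d16 in d12⟧ = {d2, d5, d7, d12, d16}, so the cardinality is 5.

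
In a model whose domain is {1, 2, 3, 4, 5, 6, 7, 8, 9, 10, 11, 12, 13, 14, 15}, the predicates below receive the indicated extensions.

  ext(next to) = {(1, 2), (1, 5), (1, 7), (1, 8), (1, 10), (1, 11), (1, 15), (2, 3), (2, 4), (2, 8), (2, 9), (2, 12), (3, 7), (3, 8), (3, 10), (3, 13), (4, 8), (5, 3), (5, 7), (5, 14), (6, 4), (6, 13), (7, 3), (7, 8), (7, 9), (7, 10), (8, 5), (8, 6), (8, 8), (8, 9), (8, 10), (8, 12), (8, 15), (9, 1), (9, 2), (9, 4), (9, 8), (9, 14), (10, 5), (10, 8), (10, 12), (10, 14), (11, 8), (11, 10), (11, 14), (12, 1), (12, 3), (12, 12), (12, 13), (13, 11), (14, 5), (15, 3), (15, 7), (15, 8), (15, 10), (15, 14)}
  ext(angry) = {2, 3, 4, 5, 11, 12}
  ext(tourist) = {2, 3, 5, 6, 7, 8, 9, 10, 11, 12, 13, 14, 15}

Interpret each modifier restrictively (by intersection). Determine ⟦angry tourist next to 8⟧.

{2, 3, 11}

⟦next to 8⟧ = {x : ⟨x, 8⟩ ∈ ⟦next to⟧} = {1, 2, 3, 4, 7, 8, 9, 10, 11, 15}
⟦tourist⟧ = {2, 3, 5, 6, 7, 8, 9, 10, 11, 12, 13, 14, 15}
… ∩ ⟦next to 8⟧ = {2, 3, 5, 6, 7, 8, 9, 10, 11, 12, 13, 14, 15} ∩ {1, 2, 3, 4, 7, 8, 9, 10, 11, 15} = {2, 3, 7, 8, 9, 10, 11, 15}
… ∩ ⟦angry⟧ = {2, 3, 7, 8, 9, 10, 11, 15} ∩ {2, 3, 4, 5, 11, 12} = {2, 3, 11}
So ⟦angry tourist next to 8⟧ = {2, 3, 11}.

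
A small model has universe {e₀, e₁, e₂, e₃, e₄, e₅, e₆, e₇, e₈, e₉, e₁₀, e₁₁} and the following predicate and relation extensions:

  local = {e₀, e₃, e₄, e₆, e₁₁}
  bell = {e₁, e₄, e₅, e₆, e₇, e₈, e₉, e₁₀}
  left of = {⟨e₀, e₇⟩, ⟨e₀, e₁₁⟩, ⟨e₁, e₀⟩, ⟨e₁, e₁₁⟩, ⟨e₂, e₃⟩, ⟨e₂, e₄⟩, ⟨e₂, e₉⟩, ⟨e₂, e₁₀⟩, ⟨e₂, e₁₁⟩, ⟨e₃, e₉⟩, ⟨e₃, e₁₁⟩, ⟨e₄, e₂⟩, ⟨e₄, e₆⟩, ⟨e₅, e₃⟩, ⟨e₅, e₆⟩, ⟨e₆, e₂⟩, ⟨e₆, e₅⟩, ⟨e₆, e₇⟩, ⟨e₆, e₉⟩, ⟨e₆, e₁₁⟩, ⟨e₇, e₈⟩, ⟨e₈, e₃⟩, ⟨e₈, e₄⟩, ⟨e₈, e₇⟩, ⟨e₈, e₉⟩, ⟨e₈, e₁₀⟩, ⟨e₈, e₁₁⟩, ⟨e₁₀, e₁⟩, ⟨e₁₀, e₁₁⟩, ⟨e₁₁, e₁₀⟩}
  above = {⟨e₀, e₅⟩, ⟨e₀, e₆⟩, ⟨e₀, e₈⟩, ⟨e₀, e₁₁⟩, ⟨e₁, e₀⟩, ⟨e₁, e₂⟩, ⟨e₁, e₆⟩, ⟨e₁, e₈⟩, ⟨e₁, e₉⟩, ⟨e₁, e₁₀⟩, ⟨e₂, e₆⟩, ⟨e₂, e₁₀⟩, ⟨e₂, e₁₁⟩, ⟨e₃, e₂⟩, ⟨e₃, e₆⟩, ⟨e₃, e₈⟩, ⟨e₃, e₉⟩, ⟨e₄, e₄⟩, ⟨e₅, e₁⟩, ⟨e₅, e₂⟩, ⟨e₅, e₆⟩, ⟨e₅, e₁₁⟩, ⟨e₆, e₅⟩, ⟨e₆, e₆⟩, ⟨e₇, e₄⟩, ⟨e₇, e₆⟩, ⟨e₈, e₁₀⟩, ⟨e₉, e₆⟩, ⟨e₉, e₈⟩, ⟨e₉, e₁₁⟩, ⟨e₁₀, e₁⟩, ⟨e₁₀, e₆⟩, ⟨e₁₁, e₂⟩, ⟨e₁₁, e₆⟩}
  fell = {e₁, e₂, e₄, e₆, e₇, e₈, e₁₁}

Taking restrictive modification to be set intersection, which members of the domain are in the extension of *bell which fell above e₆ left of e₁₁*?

⟦which fell⟧ = ⟦fell⟧ = {e₁, e₂, e₄, e₆, e₇, e₈, e₁₁}
⟦above e₆⟧ = {x : ⟨x, e₆⟩ ∈ ⟦above⟧} = {e₀, e₁, e₂, e₃, e₅, e₆, e₇, e₉, e₁₀, e₁₁}
⟦left of e₁₁⟧ = {x : ⟨x, e₁₁⟩ ∈ ⟦left of⟧} = {e₀, e₁, e₂, e₃, e₆, e₈, e₁₀}
⟦bell⟧ = {e₁, e₄, e₅, e₆, e₇, e₈, e₉, e₁₀}
… ∩ ⟦which fell⟧ = {e₁, e₄, e₅, e₆, e₇, e₈, e₉, e₁₀} ∩ {e₁, e₂, e₄, e₆, e₇, e₈, e₁₁} = {e₁, e₄, e₆, e₇, e₈}
… ∩ ⟦above e₆⟧ = {e₁, e₄, e₆, e₇, e₈} ∩ {e₀, e₁, e₂, e₃, e₅, e₆, e₇, e₉, e₁₀, e₁₁} = {e₁, e₆, e₇}
… ∩ ⟦left of e₁₁⟧ = {e₁, e₆, e₇} ∩ {e₀, e₁, e₂, e₃, e₆, e₈, e₁₀} = {e₁, e₆}
So ⟦bell which fell above e₆ left of e₁₁⟧ = {e₁, e₆}.

{e₁, e₆}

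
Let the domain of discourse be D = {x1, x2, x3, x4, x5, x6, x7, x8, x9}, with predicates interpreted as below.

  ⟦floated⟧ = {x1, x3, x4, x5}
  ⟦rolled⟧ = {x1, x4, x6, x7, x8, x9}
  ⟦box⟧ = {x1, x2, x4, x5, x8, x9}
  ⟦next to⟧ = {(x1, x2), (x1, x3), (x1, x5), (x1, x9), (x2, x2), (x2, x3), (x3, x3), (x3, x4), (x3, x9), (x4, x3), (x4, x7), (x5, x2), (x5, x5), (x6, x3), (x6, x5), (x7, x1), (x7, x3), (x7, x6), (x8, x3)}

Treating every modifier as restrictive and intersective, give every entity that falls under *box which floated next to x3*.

⟦which floated⟧ = ⟦floated⟧ = {x1, x3, x4, x5}
⟦next to x3⟧ = {x : ⟨x, x3⟩ ∈ ⟦next to⟧} = {x1, x2, x3, x4, x6, x7, x8}
⟦box⟧ = {x1, x2, x4, x5, x8, x9}
… ∩ ⟦which floated⟧ = {x1, x2, x4, x5, x8, x9} ∩ {x1, x3, x4, x5} = {x1, x4, x5}
… ∩ ⟦next to x3⟧ = {x1, x4, x5} ∩ {x1, x2, x3, x4, x6, x7, x8} = {x1, x4}
So ⟦box which floated next to x3⟧ = {x1, x4}.

{x1, x4}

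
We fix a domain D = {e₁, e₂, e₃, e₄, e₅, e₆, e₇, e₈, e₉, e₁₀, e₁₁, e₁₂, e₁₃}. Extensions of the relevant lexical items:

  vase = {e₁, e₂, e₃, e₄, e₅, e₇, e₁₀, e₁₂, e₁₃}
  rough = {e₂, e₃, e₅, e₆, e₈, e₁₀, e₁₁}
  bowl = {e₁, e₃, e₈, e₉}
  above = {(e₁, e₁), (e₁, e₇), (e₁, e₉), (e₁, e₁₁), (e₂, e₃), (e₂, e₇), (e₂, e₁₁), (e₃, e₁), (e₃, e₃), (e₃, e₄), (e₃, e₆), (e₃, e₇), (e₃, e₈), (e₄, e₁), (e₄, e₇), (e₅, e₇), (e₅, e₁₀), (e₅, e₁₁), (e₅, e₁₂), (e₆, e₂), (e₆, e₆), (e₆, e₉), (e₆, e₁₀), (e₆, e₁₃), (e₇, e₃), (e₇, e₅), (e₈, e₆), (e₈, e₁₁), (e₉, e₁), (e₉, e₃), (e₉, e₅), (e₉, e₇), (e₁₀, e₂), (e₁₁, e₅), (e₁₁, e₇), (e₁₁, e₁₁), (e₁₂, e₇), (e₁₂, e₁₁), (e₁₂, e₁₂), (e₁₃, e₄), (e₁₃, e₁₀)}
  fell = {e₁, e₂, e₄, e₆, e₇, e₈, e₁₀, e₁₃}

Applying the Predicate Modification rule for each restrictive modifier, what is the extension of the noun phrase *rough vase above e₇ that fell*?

⟦above e₇⟧ = {x : ⟨x, e₇⟩ ∈ ⟦above⟧} = {e₁, e₂, e₃, e₄, e₅, e₉, e₁₁, e₁₂}
⟦that fell⟧ = ⟦fell⟧ = {e₁, e₂, e₄, e₆, e₇, e₈, e₁₀, e₁₃}
⟦vase⟧ = {e₁, e₂, e₃, e₄, e₅, e₇, e₁₀, e₁₂, e₁₃}
… ∩ ⟦above e₇⟧ = {e₁, e₂, e₃, e₄, e₅, e₇, e₁₀, e₁₂, e₁₃} ∩ {e₁, e₂, e₃, e₄, e₅, e₉, e₁₁, e₁₂} = {e₁, e₂, e₃, e₄, e₅, e₁₂}
… ∩ ⟦that fell⟧ = {e₁, e₂, e₃, e₄, e₅, e₁₂} ∩ {e₁, e₂, e₄, e₆, e₇, e₈, e₁₀, e₁₃} = {e₁, e₂, e₄}
… ∩ ⟦rough⟧ = {e₁, e₂, e₄} ∩ {e₂, e₃, e₅, e₆, e₈, e₁₀, e₁₁} = {e₂}
So ⟦rough vase above e₇ that fell⟧ = {e₂}.

{e₂}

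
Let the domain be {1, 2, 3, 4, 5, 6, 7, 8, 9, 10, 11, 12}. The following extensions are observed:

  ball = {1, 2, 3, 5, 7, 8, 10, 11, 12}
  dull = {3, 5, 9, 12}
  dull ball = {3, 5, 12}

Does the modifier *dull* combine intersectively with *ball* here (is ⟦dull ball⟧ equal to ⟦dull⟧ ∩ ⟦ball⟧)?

⟦dull⟧ ∩ ⟦ball⟧ = {3, 5, 9, 12} ∩ {1, 2, 3, 5, 7, 8, 10, 11, 12} = {3, 5, 12}
Observed ⟦dull ball⟧ = {3, 5, 12}.
These coincide, so the modifier is intersective here.

yes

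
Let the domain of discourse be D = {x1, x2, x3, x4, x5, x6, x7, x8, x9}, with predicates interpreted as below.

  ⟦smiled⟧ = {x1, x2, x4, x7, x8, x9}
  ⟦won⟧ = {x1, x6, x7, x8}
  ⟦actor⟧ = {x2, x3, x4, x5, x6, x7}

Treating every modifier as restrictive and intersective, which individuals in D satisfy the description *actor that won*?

{x6, x7}

⟦that won⟧ = ⟦won⟧ = {x1, x6, x7, x8}
⟦actor⟧ = {x2, x3, x4, x5, x6, x7}
… ∩ ⟦that won⟧ = {x2, x3, x4, x5, x6, x7} ∩ {x1, x6, x7, x8} = {x6, x7}
So ⟦actor that won⟧ = {x6, x7}.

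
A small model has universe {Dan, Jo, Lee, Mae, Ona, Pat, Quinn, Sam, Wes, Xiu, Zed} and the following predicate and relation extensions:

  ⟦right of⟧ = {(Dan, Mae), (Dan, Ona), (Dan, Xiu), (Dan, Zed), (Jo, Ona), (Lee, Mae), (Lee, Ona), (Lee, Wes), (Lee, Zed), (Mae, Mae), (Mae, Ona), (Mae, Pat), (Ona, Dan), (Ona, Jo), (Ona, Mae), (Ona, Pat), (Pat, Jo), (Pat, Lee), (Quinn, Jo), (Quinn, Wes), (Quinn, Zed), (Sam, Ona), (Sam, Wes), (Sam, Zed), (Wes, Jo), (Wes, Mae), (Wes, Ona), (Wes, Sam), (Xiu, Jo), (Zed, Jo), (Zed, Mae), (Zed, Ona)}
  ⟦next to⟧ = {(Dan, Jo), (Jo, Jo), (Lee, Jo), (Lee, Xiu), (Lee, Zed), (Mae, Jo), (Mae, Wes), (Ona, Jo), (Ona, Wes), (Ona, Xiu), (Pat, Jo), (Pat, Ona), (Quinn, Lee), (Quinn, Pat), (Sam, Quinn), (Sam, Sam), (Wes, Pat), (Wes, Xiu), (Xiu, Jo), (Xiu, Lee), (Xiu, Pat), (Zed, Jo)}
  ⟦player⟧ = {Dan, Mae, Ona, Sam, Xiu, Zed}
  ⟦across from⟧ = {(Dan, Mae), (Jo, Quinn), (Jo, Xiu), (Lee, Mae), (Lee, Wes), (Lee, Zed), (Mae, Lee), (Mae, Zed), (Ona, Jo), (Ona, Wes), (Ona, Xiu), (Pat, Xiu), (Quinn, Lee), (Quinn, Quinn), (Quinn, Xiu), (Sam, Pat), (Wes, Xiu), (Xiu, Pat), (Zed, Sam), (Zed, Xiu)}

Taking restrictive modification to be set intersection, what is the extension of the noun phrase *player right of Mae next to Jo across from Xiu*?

⟦right of Mae⟧ = {x : ⟨x, Mae⟩ ∈ ⟦right of⟧} = {Dan, Lee, Mae, Ona, Wes, Zed}
⟦next to Jo⟧ = {x : ⟨x, Jo⟩ ∈ ⟦next to⟧} = {Dan, Jo, Lee, Mae, Ona, Pat, Xiu, Zed}
⟦across from Xiu⟧ = {x : ⟨x, Xiu⟩ ∈ ⟦across from⟧} = {Jo, Ona, Pat, Quinn, Wes, Zed}
⟦player⟧ = {Dan, Mae, Ona, Sam, Xiu, Zed}
… ∩ ⟦right of Mae⟧ = {Dan, Mae, Ona, Sam, Xiu, Zed} ∩ {Dan, Lee, Mae, Ona, Wes, Zed} = {Dan, Mae, Ona, Zed}
… ∩ ⟦next to Jo⟧ = {Dan, Mae, Ona, Zed} ∩ {Dan, Jo, Lee, Mae, Ona, Pat, Xiu, Zed} = {Dan, Mae, Ona, Zed}
… ∩ ⟦across from Xiu⟧ = {Dan, Mae, Ona, Zed} ∩ {Jo, Ona, Pat, Quinn, Wes, Zed} = {Ona, Zed}
So ⟦player right of Mae next to Jo across from Xiu⟧ = {Ona, Zed}.

{Ona, Zed}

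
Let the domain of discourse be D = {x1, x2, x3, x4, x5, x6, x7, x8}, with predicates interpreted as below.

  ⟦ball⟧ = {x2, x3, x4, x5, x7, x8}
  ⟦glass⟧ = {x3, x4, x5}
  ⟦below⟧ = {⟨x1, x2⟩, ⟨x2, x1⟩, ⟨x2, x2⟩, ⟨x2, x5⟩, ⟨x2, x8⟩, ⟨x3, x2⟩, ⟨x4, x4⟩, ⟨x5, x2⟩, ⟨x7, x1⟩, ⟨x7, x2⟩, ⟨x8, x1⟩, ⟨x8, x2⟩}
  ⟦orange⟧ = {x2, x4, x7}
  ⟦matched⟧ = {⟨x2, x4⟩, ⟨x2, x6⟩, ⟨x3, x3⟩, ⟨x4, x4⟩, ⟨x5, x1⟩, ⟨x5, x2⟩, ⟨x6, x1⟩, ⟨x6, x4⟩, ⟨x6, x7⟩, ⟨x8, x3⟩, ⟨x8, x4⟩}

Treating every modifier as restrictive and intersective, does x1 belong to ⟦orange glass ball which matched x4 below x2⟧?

no

⟦which matched x4⟧ = {x : ⟨x, x4⟩ ∈ ⟦matched⟧} = {x2, x4, x6, x8}
⟦below x2⟧ = {x : ⟨x, x2⟩ ∈ ⟦below⟧} = {x1, x2, x3, x5, x7, x8}
⟦ball⟧ = {x2, x3, x4, x5, x7, x8}
… ∩ ⟦which matched x4⟧ = {x2, x3, x4, x5, x7, x8} ∩ {x2, x4, x6, x8} = {x2, x4, x8}
… ∩ ⟦below x2⟧ = {x2, x4, x8} ∩ {x1, x2, x3, x5, x7, x8} = {x2, x8}
… ∩ ⟦orange⟧ = {x2, x8} ∩ {x2, x4, x7} = {x2}
… ∩ ⟦glass⟧ = {x2} ∩ {x3, x4, x5} = ∅
⟦orange glass ball which matched x4 below x2⟧ = ∅; x1 ∉ this set.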